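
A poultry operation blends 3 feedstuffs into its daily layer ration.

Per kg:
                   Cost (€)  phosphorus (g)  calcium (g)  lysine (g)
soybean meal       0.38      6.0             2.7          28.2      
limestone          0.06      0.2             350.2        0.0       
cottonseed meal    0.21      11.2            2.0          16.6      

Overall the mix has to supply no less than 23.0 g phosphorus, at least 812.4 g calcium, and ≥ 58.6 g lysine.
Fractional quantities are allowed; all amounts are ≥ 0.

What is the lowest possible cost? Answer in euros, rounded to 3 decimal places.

€0.879

Let x1 = kg of soybean meal, x2 = kg of limestone, x3 = kg of cottonseed meal.
min 0.38x1 + 0.06x2 + 0.21x3 subject to:
  6x1 + 0.2x2 + 11.2x3 ≥ 23   (phosphorus)
  2.7x1 + 350.2x2 + 2x3 ≥ 812.4   (calcium)
  28.2x1 + 16.6x3 ≥ 58.6   (lysine)
  x1, x2, x3 ≥ 0.
The minimum-cost mix takes nothing from soybean meal — only limestone, cottonseed meal. The calcium and lysine requirements are met with equality.
Optimal quantities: limestone = 2.3 kg, cottonseed meal = 3.53 kg.
Objective = 0.06·2.3 + 0.21·3.53 = 0.87930.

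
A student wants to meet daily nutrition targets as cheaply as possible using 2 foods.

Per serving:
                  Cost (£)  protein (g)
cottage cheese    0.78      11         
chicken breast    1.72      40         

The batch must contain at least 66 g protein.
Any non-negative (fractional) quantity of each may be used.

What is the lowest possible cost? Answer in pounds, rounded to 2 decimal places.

Let x1 = servings of cottage cheese, x2 = servings of chicken breast.
min 0.78x1 + 1.72x2 subject to:
  11x1 + 40x2 ≥ 66   (protein)
  x1, x2 ≥ 0.
The optimal basis is {chicken breast}; cottage cheese drops out. Binding constraint: protein.
So chicken breast = 1.65 servings.
Total cost: 1.72·1.65 = 2.8380.

£2.84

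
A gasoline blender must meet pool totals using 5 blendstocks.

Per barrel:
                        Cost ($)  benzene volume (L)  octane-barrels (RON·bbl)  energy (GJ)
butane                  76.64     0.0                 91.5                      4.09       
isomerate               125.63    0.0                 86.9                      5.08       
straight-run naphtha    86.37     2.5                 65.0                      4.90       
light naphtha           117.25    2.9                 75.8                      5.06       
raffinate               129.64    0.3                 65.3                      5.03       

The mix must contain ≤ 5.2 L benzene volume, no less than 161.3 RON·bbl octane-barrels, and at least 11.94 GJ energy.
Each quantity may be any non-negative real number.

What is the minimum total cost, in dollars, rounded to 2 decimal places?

$212.40

Let x1 = barrels of butane, x2 = barrels of isomerate, x3 = barrels of straight-run naphtha, x4 = barrels of light naphtha, x5 = barrels of raffinate.
min 76.64x1 + 125.63x2 + 86.37x3 + 117.25x4 + 129.64x5 s.t.:
  2.5x3 + 2.9x4 + 0.3x5 ≤ 5.2   (benzene volume)
  91.5x1 + 86.9x2 + 65x3 + 75.8x4 + 65.3x5 ≥ 161.3   (octane-barrels)
  4.09x1 + 5.08x2 + 4.9x3 + 5.06x4 + 5.03x5 ≥ 11.94   (energy)
  x1, x2, x3, x4, x5 ≥ 0.
The cheapest feasible vertex uses only butane, straight-run naphtha; isomerate, light naphtha, raffinate are not used. The benzene volume and energy requirements are met with equality.
So butane = 0.42738 barrels, straight-run naphtha = 2.08 barrels.
Hence cost = 76.64·0.42738 + 86.37·2.08 = $212.4040.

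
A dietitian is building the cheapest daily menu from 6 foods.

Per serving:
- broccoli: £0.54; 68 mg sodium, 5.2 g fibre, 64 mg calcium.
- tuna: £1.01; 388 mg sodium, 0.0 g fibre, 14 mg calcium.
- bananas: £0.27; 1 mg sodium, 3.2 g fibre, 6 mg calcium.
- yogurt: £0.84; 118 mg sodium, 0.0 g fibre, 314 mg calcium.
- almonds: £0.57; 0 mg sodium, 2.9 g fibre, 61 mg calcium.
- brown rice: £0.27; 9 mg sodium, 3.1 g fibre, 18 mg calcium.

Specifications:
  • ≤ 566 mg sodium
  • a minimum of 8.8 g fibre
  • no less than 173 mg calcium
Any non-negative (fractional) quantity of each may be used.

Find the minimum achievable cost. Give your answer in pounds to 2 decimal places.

Let x1 = servings of broccoli, x2 = servings of tuna, x3 = servings of bananas, x4 = servings of yogurt, x5 = servings of almonds, x6 = servings of brown rice.
min 0.54x1 + 1.01x2 + 0.27x3 + 0.84x4 + 0.57x5 + 0.27x6 with:
  68x1 + 388x2 + 1x3 + 118x4 + 9x6 ≤ 566   (sodium)
  5.2x1 + 3.2x3 + 2.9x5 + 3.1x6 ≥ 8.8   (fibre)
  64x1 + 14x2 + 6x3 + 314x4 + 61x5 + 18x6 ≥ 173   (calcium)
  x1, x2, x3, x4, x5, x6 ≥ 0.
The minimum-cost mix takes nothing from tuna, bananas, almonds, brown rice — only broccoli, yogurt. There the fibre and calcium constraints are tight.
That vertex is x1 = 1.692, x4 = 0.206.
Hence cost = 0.54·1.692 + 0.84·0.206 = £1.0867.

£1.09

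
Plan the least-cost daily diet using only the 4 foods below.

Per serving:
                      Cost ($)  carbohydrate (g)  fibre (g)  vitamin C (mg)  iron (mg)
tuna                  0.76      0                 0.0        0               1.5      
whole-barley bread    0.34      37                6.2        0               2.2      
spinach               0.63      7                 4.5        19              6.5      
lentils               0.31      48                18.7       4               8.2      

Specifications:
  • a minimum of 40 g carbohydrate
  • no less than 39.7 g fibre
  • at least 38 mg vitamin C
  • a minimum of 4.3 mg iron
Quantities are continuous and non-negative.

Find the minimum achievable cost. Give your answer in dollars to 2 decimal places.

$1.57

Set it up as a linear program. Let x1 = servings of tuna, x2 = servings of whole-barley bread, x3 = servings of spinach, x4 = servings of lentils.
Minimise 0.76x1 + 0.34x2 + 0.63x3 + 0.31x4 subject to:
  37x2 + 7x3 + 48x4 ≥ 40   (carbohydrate)
  6.2x2 + 4.5x3 + 18.7x4 ≥ 39.7   (fibre)
  19x3 + 4x4 ≥ 38   (vitamin C)
  1.5x1 + 2.2x2 + 6.5x3 + 8.2x4 ≥ 4.3   (iron)
  x1, x2, x3, x4 ≥ 0.
The minimum-cost mix takes nothing from tuna, whole-barley bread — only spinach, lentils. There the fibre and vitamin C constraints are tight.
Solving gives x3 = 1.636, x4 = 1.729.
Total cost: 0.63·1.636 + 0.31·1.729 = 1.5667.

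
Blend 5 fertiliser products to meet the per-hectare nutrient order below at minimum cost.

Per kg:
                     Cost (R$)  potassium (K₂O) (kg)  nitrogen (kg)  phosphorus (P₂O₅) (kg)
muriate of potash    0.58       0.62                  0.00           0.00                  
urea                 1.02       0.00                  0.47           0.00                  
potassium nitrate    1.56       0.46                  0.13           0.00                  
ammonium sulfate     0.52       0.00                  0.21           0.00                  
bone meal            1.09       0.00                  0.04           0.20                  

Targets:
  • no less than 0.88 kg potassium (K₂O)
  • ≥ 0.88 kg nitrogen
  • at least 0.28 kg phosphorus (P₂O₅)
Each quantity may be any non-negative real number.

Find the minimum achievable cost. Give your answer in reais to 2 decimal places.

R$4.14

Let x1 = kg of muriate of potash, x2 = kg of urea, x3 = kg of potassium nitrate, x4 = kg of ammonium sulfate, x5 = kg of bone meal.
Minimize 0.58x1 + 1.02x2 + 1.56x3 + 0.52x4 + 1.09x5 subject to:
  0.62x1 + 0.46x3 ≥ 0.88   (potassium (K₂O))
  0.47x2 + 0.13x3 + 0.21x4 + 0.04x5 ≥ 0.88   (nitrogen)
  0.2x5 ≥ 0.28   (phosphorus (P₂O₅))
  x1, x2, x3, x4, x5 ≥ 0.
The minimum-cost mix takes nothing from potassium nitrate, ammonium sulfate — only muriate of potash, urea, bone meal. There the potassium (K₂O), nitrogen, phosphorus (P₂O₅) constraints are tight.
So muriate of potash = 1.419 kg, urea = 1.753 kg, bone meal = 1.4 kg.
Cost = 0.58·1.419 + 1.02·1.753 + 1.09·1.4 = 4.1371.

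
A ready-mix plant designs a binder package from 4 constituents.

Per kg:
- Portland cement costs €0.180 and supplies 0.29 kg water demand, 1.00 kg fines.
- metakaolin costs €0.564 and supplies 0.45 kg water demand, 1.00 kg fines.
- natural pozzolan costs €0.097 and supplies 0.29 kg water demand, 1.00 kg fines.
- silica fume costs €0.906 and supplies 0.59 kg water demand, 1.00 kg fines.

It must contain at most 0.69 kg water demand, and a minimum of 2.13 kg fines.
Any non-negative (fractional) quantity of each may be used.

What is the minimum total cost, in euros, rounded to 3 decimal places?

€0.207

This is a linear program. Let x1 = kg of Portland cement, x2 = kg of metakaolin, x3 = kg of natural pozzolan, x4 = kg of silica fume.
Minimise 0.18x1 + 0.564x2 + 0.097x3 + 0.906x4 subject to:
  0.29x1 + 0.45x2 + 0.29x3 + 0.59x4 ≤ 0.69   (water demand)
  1x1 + 1x2 + 1x3 + 1x4 ≥ 2.13   (fines)
  x1, x2, x3, x4 ≥ 0.
The minimum-cost mix takes nothing from Portland cement, metakaolin, silica fume — only natural pozzolan. There the fines constraint is tight.
Optimal quantities: natural pozzolan = 2.13 kg.
Objective = 0.097·2.13 = 0.20661.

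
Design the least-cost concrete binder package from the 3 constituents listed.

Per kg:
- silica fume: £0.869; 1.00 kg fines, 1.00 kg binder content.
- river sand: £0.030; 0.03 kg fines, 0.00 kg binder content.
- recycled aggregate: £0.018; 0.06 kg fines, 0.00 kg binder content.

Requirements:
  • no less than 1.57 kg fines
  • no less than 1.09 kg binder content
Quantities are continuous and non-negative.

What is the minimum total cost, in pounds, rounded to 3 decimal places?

Let x1 = kg of silica fume, x2 = kg of river sand, x3 = kg of recycled aggregate.
Minimize 0.869x1 + 0.03x2 + 0.018x3 s.t.:
  1x1 + 0.03x2 + 0.06x3 ≥ 1.57   (fines)
  1x1 ≥ 1.09   (binder content)
  x1, x2, x3 ≥ 0.
The minimum-cost mix takes nothing from river sand — only silica fume, recycled aggregate. There the fines and binder content constraints are tight.
Solving gives x1 = 1.09, x3 = 8.
Cost = 0.869·1.09 + 0.018·8 = 1.09121.

£1.091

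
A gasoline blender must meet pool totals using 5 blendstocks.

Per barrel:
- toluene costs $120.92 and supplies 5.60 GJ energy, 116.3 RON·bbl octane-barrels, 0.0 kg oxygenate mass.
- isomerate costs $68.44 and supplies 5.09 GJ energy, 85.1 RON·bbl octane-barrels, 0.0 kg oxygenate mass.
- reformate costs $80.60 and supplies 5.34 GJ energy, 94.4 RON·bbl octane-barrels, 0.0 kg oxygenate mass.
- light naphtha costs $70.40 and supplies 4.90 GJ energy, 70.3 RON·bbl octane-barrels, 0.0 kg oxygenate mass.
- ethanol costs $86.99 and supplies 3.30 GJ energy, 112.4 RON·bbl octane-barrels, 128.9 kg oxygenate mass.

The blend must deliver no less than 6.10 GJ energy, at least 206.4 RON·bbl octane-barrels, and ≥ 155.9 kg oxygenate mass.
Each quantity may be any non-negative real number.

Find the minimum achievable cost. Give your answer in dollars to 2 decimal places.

$159.78

Let x1 = barrels of toluene, x2 = barrels of isomerate, x3 = barrels of reformate, x4 = barrels of light naphtha, x5 = barrels of ethanol.
min 120.92x1 + 68.44x2 + 80.6x3 + 70.4x4 + 86.99x5 s.t.:
  5.6x1 + 5.09x2 + 5.34x3 + 4.9x4 + 3.3x5 ≥ 6.1   (energy)
  116.3x1 + 85.1x2 + 94.4x3 + 70.3x4 + 112.4x5 ≥ 206.4   (octane-barrels)
  128.9x5 ≥ 155.9   (oxygenate mass)
  x1, x2, x3, x4, x5 ≥ 0.
The cheapest feasible vertex uses only isomerate, ethanol; toluene, reformate, light naphtha are not used. Binding constraints: energy and octane-barrels.
That vertex is x2 = 0.015517, x5 = 1.8246.
Total cost: 68.44·0.015517 + 86.99·1.8246 = 159.7839.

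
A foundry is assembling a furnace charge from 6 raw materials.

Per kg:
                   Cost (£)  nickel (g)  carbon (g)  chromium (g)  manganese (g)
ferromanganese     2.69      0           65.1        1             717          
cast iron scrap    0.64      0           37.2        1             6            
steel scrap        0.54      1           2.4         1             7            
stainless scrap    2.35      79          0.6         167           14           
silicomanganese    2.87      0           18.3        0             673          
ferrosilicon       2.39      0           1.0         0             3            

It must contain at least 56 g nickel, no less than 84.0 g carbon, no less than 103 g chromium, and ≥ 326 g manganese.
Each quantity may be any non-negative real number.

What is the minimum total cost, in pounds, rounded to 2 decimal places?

£3.78

Let x1 = kg of ferromanganese, x2 = kg of cast iron scrap, x3 = kg of steel scrap, x4 = kg of stainless scrap, x5 = kg of silicomanganese, x6 = kg of ferrosilicon.
Minimise 2.69x1 + 0.64x2 + 0.54x3 + 2.35x4 + 2.87x5 + 2.39x6 subject to:
  1x3 + 79x4 ≥ 56   (nickel)
  65.1x1 + 37.2x2 + 2.4x3 + 0.6x4 + 18.3x5 + 1x6 ≥ 84   (carbon)
  1x1 + 1x2 + 1x3 + 167x4 ≥ 103   (chromium)
  717x1 + 6x2 + 7x3 + 14x4 + 673x5 + 3x6 ≥ 326   (manganese)
  x1, x2, x3, x4, x5, x6 ≥ 0.
At the optimum only ferromanganese, cast iron scrap, stainless scrap are positive (steel scrap, silicomanganese, ferrosilicon = 0). The nickel, carbon, manganese requirements are met with equality.
That vertex is x1 = 0.4283, x2 = 1.497, x4 = 0.7089.
Total cost: 2.69·0.4283 + 0.64·1.497 + 2.35·0.7089 = 3.7761.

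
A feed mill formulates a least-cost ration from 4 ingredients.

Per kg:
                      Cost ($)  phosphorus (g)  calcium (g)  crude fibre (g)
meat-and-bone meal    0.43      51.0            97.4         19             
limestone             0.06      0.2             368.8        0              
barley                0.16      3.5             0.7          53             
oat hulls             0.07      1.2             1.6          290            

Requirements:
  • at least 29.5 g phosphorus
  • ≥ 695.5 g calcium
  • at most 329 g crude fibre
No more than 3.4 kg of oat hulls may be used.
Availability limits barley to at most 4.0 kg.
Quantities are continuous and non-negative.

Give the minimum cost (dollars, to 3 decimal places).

Let x1 = kg of meat-and-bone meal, x2 = kg of limestone, x3 = kg of barley, x4 = kg of oat hulls.
min 0.43x1 + 0.06x2 + 0.16x3 + 0.07x4 with:
  51x1 + 0.2x2 + 3.5x3 + 1.2x4 ≥ 29.5   (phosphorus)
  97.4x1 + 368.8x2 + 0.7x3 + 1.6x4 ≥ 695.5   (calcium)
  19x1 + 53x3 + 290x4 ≤ 329   (crude fibre)
  x4 ≤ 3.4
  x3 ≤ 4
  x1, x2, x3, x4 ≥ 0.
The cheapest feasible vertex uses only meat-and-bone meal, limestone; barley, oat hulls are not used. The phosphorus and calcium requirements are met with equality.
Solving gives x1 = 0.5716, x2 = 1.735.
Cost = 0.43·0.5716 + 0.06·1.735 = 0.34989.

$0.350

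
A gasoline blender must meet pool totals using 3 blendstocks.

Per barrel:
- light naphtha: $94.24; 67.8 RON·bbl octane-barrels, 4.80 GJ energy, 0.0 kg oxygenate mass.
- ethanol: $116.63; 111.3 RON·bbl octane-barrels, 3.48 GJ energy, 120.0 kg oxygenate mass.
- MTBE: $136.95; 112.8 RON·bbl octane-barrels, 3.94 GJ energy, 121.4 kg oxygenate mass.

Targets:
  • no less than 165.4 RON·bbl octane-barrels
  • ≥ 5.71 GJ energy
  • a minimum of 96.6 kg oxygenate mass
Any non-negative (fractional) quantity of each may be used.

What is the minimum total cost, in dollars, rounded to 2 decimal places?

$177.98

Set it up as a linear program. Let x1 = barrels of light naphtha, x2 = barrels of ethanol, x3 = barrels of MTBE.
Minimise 94.24x1 + 116.63x2 + 136.95x3 with:
  67.8x1 + 111.3x2 + 112.8x3 ≥ 165.4   (octane-barrels)
  4.8x1 + 3.48x2 + 3.94x3 ≥ 5.71   (energy)
  120x2 + 121.4x3 ≥ 96.6   (oxygenate mass)
  x1, x2, x3 ≥ 0.
The cheapest feasible vertex uses only light naphtha, ethanol; MTBE is not used. There the octane-barrels and energy constraints are tight.
Solving gives x1 = 0.20091, x2 = 1.3637.
Total cost: 94.24·0.20091 + 116.63·1.3637 = 177.9821.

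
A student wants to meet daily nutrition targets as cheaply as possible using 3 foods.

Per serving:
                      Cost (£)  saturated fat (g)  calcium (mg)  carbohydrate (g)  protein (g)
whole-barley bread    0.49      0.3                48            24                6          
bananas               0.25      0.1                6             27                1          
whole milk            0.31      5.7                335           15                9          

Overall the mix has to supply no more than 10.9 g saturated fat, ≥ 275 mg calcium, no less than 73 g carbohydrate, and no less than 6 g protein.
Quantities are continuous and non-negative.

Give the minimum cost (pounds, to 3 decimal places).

£0.809

Let x1 = servings of whole-barley bread, x2 = servings of bananas, x3 = servings of whole milk.
Minimize 0.49x1 + 0.25x2 + 0.31x3 s.t.:
  0.3x1 + 0.1x2 + 5.7x3 ≤ 10.9   (saturated fat)
  48x1 + 6x2 + 335x3 ≥ 275   (calcium)
  24x1 + 27x2 + 15x3 ≥ 73   (carbohydrate)
  6x1 + 1x2 + 9x3 ≥ 6   (protein)
  x1, x2, x3 ≥ 0.
The minimum-cost mix takes nothing from whole-barley bread — only bananas, whole milk. The calcium and carbohydrate requirements are met with equality.
So bananas = 2.27 servings, whole milk = 0.7802 servings.
Total cost: 0.25·2.27 + 0.31·0.7802 = 0.80936.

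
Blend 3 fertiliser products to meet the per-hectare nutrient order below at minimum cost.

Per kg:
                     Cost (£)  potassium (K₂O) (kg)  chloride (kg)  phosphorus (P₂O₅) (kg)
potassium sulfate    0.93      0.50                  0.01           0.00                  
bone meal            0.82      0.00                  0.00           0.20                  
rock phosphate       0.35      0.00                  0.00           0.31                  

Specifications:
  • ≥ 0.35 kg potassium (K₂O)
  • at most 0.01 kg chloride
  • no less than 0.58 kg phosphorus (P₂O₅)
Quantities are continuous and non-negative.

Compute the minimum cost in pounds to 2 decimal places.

Treat it as an LP. Let x1 = kg of potassium sulfate, x2 = kg of bone meal, x3 = kg of rock phosphate.
Minimize 0.93x1 + 0.82x2 + 0.35x3 subject to:
  0.5x1 ≥ 0.35   (potassium (K₂O))
  0.01x1 ≤ 0.01   (chloride)
  0.2x2 + 0.31x3 ≥ 0.58   (phosphorus (P₂O₅))
  x1, x2, x3 ≥ 0.
The cheapest feasible vertex uses only potassium sulfate, rock phosphate; bone meal is not used. There the potassium (K₂O) and phosphorus (P₂O₅) constraints are tight.
That vertex is x1 = 0.7, x3 = 1.871.
Objective = 0.93·0.7 + 0.35·1.871 = 1.3059.

£1.31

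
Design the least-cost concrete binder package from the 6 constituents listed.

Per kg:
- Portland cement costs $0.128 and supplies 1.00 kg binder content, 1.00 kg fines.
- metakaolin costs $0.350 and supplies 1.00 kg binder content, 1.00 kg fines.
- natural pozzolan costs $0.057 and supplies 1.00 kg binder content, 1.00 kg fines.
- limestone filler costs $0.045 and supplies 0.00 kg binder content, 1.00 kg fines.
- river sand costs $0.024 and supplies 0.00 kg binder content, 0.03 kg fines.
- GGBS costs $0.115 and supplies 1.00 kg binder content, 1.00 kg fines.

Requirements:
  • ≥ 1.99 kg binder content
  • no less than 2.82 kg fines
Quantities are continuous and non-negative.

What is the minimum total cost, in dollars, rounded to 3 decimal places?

Set it up as a linear program. Let x1 = kg of Portland cement, x2 = kg of metakaolin, x3 = kg of natural pozzolan, x4 = kg of limestone filler, x5 = kg of river sand, x6 = kg of GGBS.
Minimize 0.128x1 + 0.35x2 + 0.057x3 + 0.045x4 + 0.024x5 + 0.115x6 with:
  1x1 + 1x2 + 1x3 + 1x6 ≥ 1.99   (binder content)
  1x1 + 1x2 + 1x3 + 1x4 + 0.03x5 + 1x6 ≥ 2.82   (fines)
  x1, x2, x3, x4, x5, x6 ≥ 0.
The optimal basis is {natural pozzolan, limestone filler}; Portland cement, metakaolin, river sand, GGBS drop out. The binder content and fines requirements are met with equality.
So natural pozzolan = 1.99 kg, limestone filler = 0.83 kg.
Objective = 0.057·1.99 + 0.045·0.83 = 0.15078.

$0.151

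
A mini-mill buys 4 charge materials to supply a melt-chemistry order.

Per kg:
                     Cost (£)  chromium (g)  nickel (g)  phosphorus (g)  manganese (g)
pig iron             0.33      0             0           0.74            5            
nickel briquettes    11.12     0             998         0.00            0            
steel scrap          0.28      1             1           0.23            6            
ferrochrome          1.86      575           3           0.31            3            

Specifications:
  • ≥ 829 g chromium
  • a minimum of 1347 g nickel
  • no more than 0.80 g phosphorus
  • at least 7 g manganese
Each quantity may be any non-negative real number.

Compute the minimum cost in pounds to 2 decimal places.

This is a linear program. Let x1 = kg of pig iron, x2 = kg of nickel briquettes, x3 = kg of steel scrap, x4 = kg of ferrochrome.
min 0.33x1 + 11.12x2 + 0.28x3 + 1.86x4 s.t.:
  1x3 + 575x4 ≥ 829   (chromium)
  998x2 + 1x3 + 3x4 ≥ 1347   (nickel)
  0.74x1 + 0.23x3 + 0.31x4 ≤ 0.8   (phosphorus)
  5x1 + 6x3 + 3x4 ≥ 7   (manganese)
  x1, x2, x3, x4 ≥ 0.
The optimal basis is {nickel briquettes, steel scrap, ferrochrome}; pig iron drops out. Binding constraints: chromium, nickel, manganese.
So nickel briquettes = 1.345 kg, steel scrap = 0.4462 kg, ferrochrome = 1.441 kg.
Total cost: 11.12·1.345 + 0.28·0.4462 + 1.86·1.441 = 17.7616.

£17.76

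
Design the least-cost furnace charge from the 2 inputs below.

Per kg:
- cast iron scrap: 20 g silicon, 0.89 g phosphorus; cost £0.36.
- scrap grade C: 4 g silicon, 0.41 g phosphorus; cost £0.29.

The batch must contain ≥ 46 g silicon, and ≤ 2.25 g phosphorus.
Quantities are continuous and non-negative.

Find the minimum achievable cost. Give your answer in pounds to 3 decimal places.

£0.828

Treat it as an LP. Let x1 = kg of cast iron scrap, x2 = kg of scrap grade C.
Minimize 0.36x1 + 0.29x2 s.t.:
  20x1 + 4x2 ≥ 46   (silicon)
  0.89x1 + 0.41x2 ≤ 2.25   (phosphorus)
  x1, x2 ≥ 0.
The optimal basis is {cast iron scrap}; scrap grade C drops out. There the silicon constraint is tight.
So cast iron scrap = 2.3 kg.
Hence cost = 0.36·2.3 = £0.82800.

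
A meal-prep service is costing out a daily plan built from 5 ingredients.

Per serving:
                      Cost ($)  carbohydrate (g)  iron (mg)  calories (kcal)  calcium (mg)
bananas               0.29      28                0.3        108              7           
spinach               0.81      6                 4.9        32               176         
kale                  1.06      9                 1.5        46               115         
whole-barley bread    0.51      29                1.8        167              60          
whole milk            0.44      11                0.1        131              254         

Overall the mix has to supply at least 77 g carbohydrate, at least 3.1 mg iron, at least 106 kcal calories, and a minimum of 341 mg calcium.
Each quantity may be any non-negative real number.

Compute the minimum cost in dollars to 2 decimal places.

$1.43

Let x1 = servings of bananas, x2 = servings of spinach, x3 = servings of kale, x4 = servings of whole-barley bread, x5 = servings of whole milk.
min 0.29x1 + 0.81x2 + 1.06x3 + 0.51x4 + 0.44x5 subject to:
  28x1 + 6x2 + 9x3 + 29x4 + 11x5 ≥ 77   (carbohydrate)
  0.3x1 + 4.9x2 + 1.5x3 + 1.8x4 + 0.1x5 ≥ 3.1   (iron)
  108x1 + 32x2 + 46x3 + 167x4 + 131x5 ≥ 106   (calories)
  7x1 + 176x2 + 115x3 + 60x4 + 254x5 ≥ 341   (calcium)
  x1, x2, x3, x4, x5 ≥ 0.
The cheapest feasible vertex uses only bananas, whole-barley bread, whole milk; spinach, kale are not used. There the carbohydrate, iron, calcium constraints are tight.
Solving gives x1 = 0.7798, x4 = 1.539, x5 = 0.9575.
Cost = 0.29·0.7798 + 0.51·1.539 + 0.44·0.9575 = 1.4323.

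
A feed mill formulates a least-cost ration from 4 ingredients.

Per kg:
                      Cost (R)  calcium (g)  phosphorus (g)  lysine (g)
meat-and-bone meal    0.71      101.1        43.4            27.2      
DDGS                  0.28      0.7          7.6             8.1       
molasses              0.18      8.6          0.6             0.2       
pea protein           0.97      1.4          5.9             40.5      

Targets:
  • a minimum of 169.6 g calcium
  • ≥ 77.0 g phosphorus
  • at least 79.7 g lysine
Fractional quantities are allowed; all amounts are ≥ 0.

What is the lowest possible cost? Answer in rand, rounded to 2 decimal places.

R2.01

This is a linear program. Let x1 = kg of meat-and-bone meal, x2 = kg of DDGS, x3 = kg of molasses, x4 = kg of pea protein.
Minimize 0.71x1 + 0.28x2 + 0.18x3 + 0.97x4 subject to:
  101.1x1 + 0.7x2 + 8.6x3 + 1.4x4 ≥ 169.6   (calcium)
  43.4x1 + 7.6x2 + 0.6x3 + 5.9x4 ≥ 77   (phosphorus)
  27.2x1 + 8.1x2 + 0.2x3 + 40.5x4 ≥ 79.7   (lysine)
  x1, x2, x3, x4 ≥ 0.
At the optimum only meat-and-bone meal, pea protein are positive (DDGS, molasses = 0). There the calcium and lysine constraints are tight.
Solving gives x1 = 1.666, x4 = 0.8491.
Total cost: 0.71·1.666 + 0.97·0.8491 = 2.0065.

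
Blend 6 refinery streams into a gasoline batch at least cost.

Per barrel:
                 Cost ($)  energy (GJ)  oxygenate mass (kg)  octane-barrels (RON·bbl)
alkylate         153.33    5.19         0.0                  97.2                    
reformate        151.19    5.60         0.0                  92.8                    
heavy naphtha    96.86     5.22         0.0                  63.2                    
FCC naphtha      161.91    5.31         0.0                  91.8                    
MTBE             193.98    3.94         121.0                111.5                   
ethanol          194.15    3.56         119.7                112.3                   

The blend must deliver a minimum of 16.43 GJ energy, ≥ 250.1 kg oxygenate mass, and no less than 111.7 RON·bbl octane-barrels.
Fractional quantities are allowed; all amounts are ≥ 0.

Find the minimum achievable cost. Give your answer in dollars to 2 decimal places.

Treat it as an LP. Let x1 = barrels of alkylate, x2 = barrels of reformate, x3 = barrels of heavy naphtha, x4 = barrels of FCC naphtha, x5 = barrels of MTBE, x6 = barrels of ethanol.
Minimize 153.33x1 + 151.19x2 + 96.86x3 + 161.91x4 + 193.98x5 + 194.15x6 with:
  5.19x1 + 5.6x2 + 5.22x3 + 5.31x4 + 3.94x5 + 3.56x6 ≥ 16.43   (energy)
  121x5 + 119.7x6 ≥ 250.1   (oxygenate mass)
  97.2x1 + 92.8x2 + 63.2x3 + 91.8x4 + 111.5x5 + 112.3x6 ≥ 111.7   (octane-barrels)
  x1, x2, x3, x4, x5, x6 ≥ 0.
The optimal basis is {heavy naphtha, MTBE}; alkylate, reformate, FCC naphtha, ethanol drop out. The energy and oxygenate mass requirements are met with equality.
That vertex is x3 = 1.5874, x5 = 2.06694.
Objective = 96.86·1.5874 + 193.98·2.06694 = 554.7006.

$554.70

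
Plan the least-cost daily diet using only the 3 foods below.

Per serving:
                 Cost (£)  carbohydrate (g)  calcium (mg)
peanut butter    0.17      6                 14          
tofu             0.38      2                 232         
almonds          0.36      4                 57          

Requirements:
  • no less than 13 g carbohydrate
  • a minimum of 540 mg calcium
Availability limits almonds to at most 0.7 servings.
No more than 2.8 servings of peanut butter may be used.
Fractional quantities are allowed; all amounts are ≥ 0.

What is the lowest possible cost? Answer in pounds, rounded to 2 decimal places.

Let x1 = servings of peanut butter, x2 = servings of tofu, x3 = servings of almonds.
min 0.17x1 + 0.38x2 + 0.36x3 with:
  6x1 + 2x2 + 4x3 ≥ 13   (carbohydrate)
  14x1 + 232x2 + 57x3 ≥ 540   (calcium)
  x3 ≤ 0.7
  x1 ≤ 2.8
  x1, x2, x3 ≥ 0.
At the optimum only peanut butter, tofu are positive (almonds = 0). The carbohydrate and calcium requirements are met with equality.
Solving gives x1 = 1.419, x2 = 2.242.
Cost = 0.17·1.419 + 0.38·2.242 = 1.0932.

£1.09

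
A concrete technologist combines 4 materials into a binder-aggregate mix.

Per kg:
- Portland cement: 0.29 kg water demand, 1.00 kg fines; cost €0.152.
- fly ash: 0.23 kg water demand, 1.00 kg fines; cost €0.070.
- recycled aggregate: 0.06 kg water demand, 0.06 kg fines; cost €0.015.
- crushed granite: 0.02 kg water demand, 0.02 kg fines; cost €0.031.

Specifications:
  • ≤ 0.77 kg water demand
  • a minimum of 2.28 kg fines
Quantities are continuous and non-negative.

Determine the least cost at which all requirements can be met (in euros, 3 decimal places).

€0.160

Treat it as an LP. Let x1 = kg of Portland cement, x2 = kg of fly ash, x3 = kg of recycled aggregate, x4 = kg of crushed granite.
Minimise 0.152x1 + 0.07x2 + 0.015x3 + 0.031x4 s.t.:
  0.29x1 + 0.23x2 + 0.06x3 + 0.02x4 ≤ 0.77   (water demand)
  1x1 + 1x2 + 0.06x3 + 0.02x4 ≥ 2.28   (fines)
  x1, x2, x3, x4 ≥ 0.
The optimal basis is {fly ash}; Portland cement, recycled aggregate, crushed granite drop out. There the fines constraint is tight.
Solving gives x2 = 2.28.
Objective = 0.07·2.28 = 0.15960.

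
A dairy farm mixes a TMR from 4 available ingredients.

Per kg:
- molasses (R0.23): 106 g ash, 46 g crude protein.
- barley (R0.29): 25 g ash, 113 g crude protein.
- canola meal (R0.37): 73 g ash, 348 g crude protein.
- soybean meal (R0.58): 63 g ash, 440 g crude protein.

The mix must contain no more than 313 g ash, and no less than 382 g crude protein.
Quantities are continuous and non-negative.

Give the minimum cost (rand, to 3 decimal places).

R0.406

Set it up as a linear program. Let x1 = kg of molasses, x2 = kg of barley, x3 = kg of canola meal, x4 = kg of soybean meal.
Minimize 0.23x1 + 0.29x2 + 0.37x3 + 0.58x4 subject to:
  106x1 + 25x2 + 73x3 + 63x4 ≤ 313   (ash)
  46x1 + 113x2 + 348x3 + 440x4 ≥ 382   (crude protein)
  x1, x2, x3, x4 ≥ 0.
At the optimum only canola meal is positive (molasses, barley, soybean meal = 0). There the crude protein constraint is tight.
Solving gives x3 = 1.098.
Total cost: 0.37·1.098 = 0.40626.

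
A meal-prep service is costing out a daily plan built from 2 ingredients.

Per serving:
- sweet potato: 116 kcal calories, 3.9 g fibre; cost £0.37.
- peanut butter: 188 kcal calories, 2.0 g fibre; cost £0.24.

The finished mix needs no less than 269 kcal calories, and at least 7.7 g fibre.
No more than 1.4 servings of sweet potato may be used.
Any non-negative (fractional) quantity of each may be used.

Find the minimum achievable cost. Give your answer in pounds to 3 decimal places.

Let x1 = servings of sweet potato, x2 = servings of peanut butter.
Minimize 0.37x1 + 0.24x2 s.t.:
  116x1 + 188x2 ≥ 269   (calories)
  3.9x1 + 2x2 ≥ 7.7   (fibre)
  x1 ≤ 1.4
  x1, x2 ≥ 0.
Both inputs are positive at the optimum. Binding constraints: fibre and the sweet potato cap.
That vertex is x1 = 1.4, x2 = 1.12.
Cost = 0.37·1.4 + 0.24·1.12 = 0.78680.

£0.787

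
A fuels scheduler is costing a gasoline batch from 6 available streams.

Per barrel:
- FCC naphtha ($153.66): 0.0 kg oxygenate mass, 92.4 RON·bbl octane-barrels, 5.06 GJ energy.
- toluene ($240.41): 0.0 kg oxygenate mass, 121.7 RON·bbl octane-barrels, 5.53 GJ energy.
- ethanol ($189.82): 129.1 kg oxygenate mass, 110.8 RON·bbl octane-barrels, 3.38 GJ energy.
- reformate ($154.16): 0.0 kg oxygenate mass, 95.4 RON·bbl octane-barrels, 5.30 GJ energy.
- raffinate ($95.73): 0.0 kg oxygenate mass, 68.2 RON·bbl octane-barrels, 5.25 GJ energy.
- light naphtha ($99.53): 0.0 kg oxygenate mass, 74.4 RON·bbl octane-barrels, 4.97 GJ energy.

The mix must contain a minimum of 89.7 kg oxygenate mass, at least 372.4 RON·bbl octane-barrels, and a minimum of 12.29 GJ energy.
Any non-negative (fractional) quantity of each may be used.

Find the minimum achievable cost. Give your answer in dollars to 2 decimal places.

Let x1 = barrels of FCC naphtha, x2 = barrels of toluene, x3 = barrels of ethanol, x4 = barrels of reformate, x5 = barrels of raffinate, x6 = barrels of light naphtha.
min 153.66x1 + 240.41x2 + 189.82x3 + 154.16x4 + 95.73x5 + 99.53x6 s.t.:
  129.1x3 ≥ 89.7   (oxygenate mass)
  92.4x1 + 121.7x2 + 110.8x3 + 95.4x4 + 68.2x5 + 74.4x6 ≥ 372.4   (octane-barrels)
  5.06x1 + 5.53x2 + 3.38x3 + 5.3x4 + 5.25x5 + 4.97x6 ≥ 12.29   (energy)
  x1, x2, x3, x4, x5, x6 ≥ 0.
At the optimum only ethanol, light naphtha are positive (FCC naphtha, toluene, reformate, raffinate = 0). Binding constraints: oxygenate mass and octane-barrels.
So ethanol = 0.69481 barrels, light naphtha = 3.97063 barrels.
Hence cost = 189.82·0.69481 + 99.53·3.97063 = $527.0856.

$527.09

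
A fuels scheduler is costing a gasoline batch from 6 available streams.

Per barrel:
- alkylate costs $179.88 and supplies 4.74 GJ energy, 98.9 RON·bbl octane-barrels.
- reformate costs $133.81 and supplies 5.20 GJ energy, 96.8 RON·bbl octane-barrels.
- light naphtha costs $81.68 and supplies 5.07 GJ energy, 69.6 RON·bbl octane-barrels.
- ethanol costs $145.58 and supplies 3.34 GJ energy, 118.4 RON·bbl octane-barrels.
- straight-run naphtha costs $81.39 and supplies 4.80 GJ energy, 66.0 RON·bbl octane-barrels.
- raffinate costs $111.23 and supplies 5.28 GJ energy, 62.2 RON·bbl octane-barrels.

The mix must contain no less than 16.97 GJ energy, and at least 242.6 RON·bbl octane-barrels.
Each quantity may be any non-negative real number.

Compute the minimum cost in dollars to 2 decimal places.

Let x1 = barrels of alkylate, x2 = barrels of reformate, x3 = barrels of light naphtha, x4 = barrels of ethanol, x5 = barrels of straight-run naphtha, x6 = barrels of raffinate.
min 179.88x1 + 133.81x2 + 81.68x3 + 145.58x4 + 81.39x5 + 111.23x6 with:
  4.74x1 + 5.2x2 + 5.07x3 + 3.34x4 + 4.8x5 + 5.28x6 ≥ 16.97   (energy)
  98.9x1 + 96.8x2 + 69.6x3 + 118.4x4 + 66x5 + 62.2x6 ≥ 242.6   (octane-barrels)
  x1, x2, x3, x4, x5, x6 ≥ 0.
The minimum-cost mix takes nothing from alkylate, reformate, ethanol, straight-run naphtha, raffinate — only light naphtha. The octane-barrels requirement is met with equality.
Optimal quantities: light naphtha = 3.48563 barrels.
Hence cost = 81.68·3.48563 = $284.7063.

$284.71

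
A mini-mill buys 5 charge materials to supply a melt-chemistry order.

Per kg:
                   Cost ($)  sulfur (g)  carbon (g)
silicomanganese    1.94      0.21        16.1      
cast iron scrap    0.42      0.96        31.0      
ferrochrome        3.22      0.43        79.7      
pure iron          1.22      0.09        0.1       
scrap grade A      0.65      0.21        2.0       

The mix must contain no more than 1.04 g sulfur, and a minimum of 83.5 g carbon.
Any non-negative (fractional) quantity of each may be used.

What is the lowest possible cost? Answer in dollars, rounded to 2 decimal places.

Let x1 = kg of silicomanganese, x2 = kg of cast iron scrap, x3 = kg of ferrochrome, x4 = kg of pure iron, x5 = kg of scrap grade A.
min 1.94x1 + 0.42x2 + 3.22x3 + 1.22x4 + 0.65x5 subject to:
  0.21x1 + 0.96x2 + 0.43x3 + 0.09x4 + 0.21x5 ≤ 1.04   (sulfur)
  16.1x1 + 31x2 + 79.7x3 + 0.1x4 + 2x5 ≥ 83.5   (carbon)
  x1, x2, x3, x4, x5 ≥ 0.
The cheapest feasible vertex uses only cast iron scrap, ferrochrome; silicomanganese, pure iron, scrap grade A are not used. The sulfur and carbon requirements are met with equality.
So cast iron scrap = 0.7436 kg, ferrochrome = 0.7584 kg.
Objective = 0.42·0.7436 + 3.22·0.7584 = 2.7544.

$2.75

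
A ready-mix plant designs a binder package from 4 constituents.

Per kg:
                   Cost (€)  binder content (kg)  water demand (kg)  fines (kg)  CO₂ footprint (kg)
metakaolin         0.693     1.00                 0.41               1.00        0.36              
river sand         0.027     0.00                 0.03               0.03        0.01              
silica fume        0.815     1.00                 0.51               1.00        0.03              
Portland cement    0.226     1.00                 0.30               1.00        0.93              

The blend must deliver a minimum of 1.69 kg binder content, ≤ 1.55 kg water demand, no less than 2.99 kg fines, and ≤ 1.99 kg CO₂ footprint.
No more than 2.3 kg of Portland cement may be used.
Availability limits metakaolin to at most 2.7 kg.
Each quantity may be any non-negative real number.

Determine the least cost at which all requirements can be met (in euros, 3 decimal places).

This is a linear program. Let x1 = kg of metakaolin, x2 = kg of river sand, x3 = kg of silica fume, x4 = kg of Portland cement.
Minimise 0.693x1 + 0.027x2 + 0.815x3 + 0.226x4 s.t.:
  1x1 + 1x3 + 1x4 ≥ 1.69   (binder content)
  0.41x1 + 0.03x2 + 0.51x3 + 0.3x4 ≤ 1.55   (water demand)
  1x1 + 0.03x2 + 1x3 + 1x4 ≥ 2.99   (fines)
  0.36x1 + 0.01x2 + 0.03x3 + 0.93x4 ≤ 1.99   (CO₂ footprint)
  x4 ≤ 2.3
  x1 ≤ 2.7
  x1, x2, x3, x4 ≥ 0.
The optimal basis is {silica fume, Portland cement}; metakaolin, river sand drop out. The fines and CO₂ footprint requirements are met with equality.
Solving gives x3 = 0.8786, x4 = 2.111.
Hence cost = 0.815·0.8786 + 0.226·2.111 = €1.19315.

€1.193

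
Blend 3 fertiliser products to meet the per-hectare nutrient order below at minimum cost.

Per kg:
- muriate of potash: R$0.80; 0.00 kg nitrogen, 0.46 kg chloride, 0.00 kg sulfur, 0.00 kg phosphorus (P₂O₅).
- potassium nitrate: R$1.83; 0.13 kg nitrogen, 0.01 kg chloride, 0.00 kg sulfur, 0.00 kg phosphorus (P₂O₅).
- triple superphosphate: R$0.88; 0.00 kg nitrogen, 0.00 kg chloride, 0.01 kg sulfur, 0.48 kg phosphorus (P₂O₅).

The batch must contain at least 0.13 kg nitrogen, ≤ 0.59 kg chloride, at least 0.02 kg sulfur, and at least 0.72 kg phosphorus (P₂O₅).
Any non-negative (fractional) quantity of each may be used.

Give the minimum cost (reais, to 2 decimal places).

Treat it as an LP. Let x1 = kg of muriate of potash, x2 = kg of potassium nitrate, x3 = kg of triple superphosphate.
min 0.8x1 + 1.83x2 + 0.88x3 s.t.:
  0.13x2 ≥ 0.13   (nitrogen)
  0.46x1 + 0.01x2 ≤ 0.59   (chloride)
  0.01x3 ≥ 0.02   (sulfur)
  0.48x3 ≥ 0.72   (phosphorus (P₂O₅))
  x1, x2, x3 ≥ 0.
The optimal basis is {potassium nitrate, triple superphosphate}; muriate of potash drops out. There the nitrogen and sulfur constraints are tight.
So potassium nitrate = 1 kg, triple superphosphate = 2 kg.
Cost = 1.83·1 + 0.88·2 = 3.5900.

R$3.59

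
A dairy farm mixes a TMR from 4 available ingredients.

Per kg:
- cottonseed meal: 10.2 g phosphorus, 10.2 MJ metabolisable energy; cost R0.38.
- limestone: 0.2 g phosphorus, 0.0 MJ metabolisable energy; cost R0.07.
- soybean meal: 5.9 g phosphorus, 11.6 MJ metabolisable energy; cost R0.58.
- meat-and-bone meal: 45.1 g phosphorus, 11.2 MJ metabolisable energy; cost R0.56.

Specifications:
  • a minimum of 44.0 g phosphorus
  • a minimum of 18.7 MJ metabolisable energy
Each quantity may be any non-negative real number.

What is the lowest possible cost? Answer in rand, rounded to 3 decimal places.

R0.803

Let x1 = kg of cottonseed meal, x2 = kg of limestone, x3 = kg of soybean meal, x4 = kg of meat-and-bone meal.
min 0.38x1 + 0.07x2 + 0.58x3 + 0.56x4 s.t.:
  10.2x1 + 0.2x2 + 5.9x3 + 45.1x4 ≥ 44   (phosphorus)
  10.2x1 + 11.6x3 + 11.2x4 ≥ 18.7   (metabolisable energy)
  x1, x2, x3, x4 ≥ 0.
At the optimum only cottonseed meal, meat-and-bone meal are positive (limestone, soybean meal = 0). There the phosphorus and metabolisable energy constraints are tight.
Solving gives x1 = 1.014, x4 = 0.7463.
Hence cost = 0.38·1.014 + 0.56·0.7463 = R0.80325.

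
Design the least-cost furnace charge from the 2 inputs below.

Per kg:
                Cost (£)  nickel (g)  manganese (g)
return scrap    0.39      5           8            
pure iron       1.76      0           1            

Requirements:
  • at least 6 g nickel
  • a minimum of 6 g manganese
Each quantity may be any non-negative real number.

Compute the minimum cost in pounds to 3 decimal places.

Let x1 = kg of return scrap, x2 = kg of pure iron.
Minimize 0.39x1 + 1.76x2 with:
  5x1 ≥ 6   (nickel)
  8x1 + 1x2 ≥ 6   (manganese)
  x1, x2 ≥ 0.
The cheapest feasible vertex uses only return scrap; pure iron is not used. There the nickel constraint is tight.
Solving gives x1 = 1.2.
Objective = 0.39·1.2 = 0.46800.

£0.468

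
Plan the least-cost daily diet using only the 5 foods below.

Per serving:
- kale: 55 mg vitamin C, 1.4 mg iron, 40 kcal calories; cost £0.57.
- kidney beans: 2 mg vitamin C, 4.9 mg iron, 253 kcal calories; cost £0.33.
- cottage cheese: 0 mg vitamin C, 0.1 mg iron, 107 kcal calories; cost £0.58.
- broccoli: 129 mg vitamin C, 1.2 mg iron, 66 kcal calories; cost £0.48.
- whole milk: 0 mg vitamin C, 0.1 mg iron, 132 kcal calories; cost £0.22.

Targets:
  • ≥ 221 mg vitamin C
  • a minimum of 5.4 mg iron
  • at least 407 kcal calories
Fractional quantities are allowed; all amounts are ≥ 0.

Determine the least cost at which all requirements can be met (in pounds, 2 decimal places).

Let x1 = servings of kale, x2 = servings of kidney beans, x3 = servings of cottage cheese, x4 = servings of broccoli, x5 = servings of whole milk.
Minimize 0.57x1 + 0.33x2 + 0.58x3 + 0.48x4 + 0.22x5 s.t.:
  55x1 + 2x2 + 129x4 ≥ 221   (vitamin C)
  1.4x1 + 4.9x2 + 0.1x3 + 1.2x4 + 0.1x5 ≥ 5.4   (iron)
  40x1 + 253x2 + 107x3 + 66x4 + 132x5 ≥ 407   (calories)
  x1, x2, x3, x4, x5 ≥ 0.
The cheapest feasible vertex uses only kidney beans, broccoli; kale, cottage cheese, whole milk are not used. Binding constraints: vitamin C and calories.
Optimal quantities: kidney beans = 1.166 servings, broccoli = 1.695 servings.
Objective = 0.33·1.166 + 0.48·1.695 = 1.1984.

£1.20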